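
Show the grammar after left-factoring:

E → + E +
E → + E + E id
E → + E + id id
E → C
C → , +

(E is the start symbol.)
Left-factoring transforms A → αβ₁ | αβ₂ into A → αA' and A' → β₁ | β₂
(α is the longest common prefix among the alternatives). Repeat until
no nonterminal has two alternatives with a common prefix.

Round 1: E has alternatives sharing prefix '+ E +'. Introduce E': E → + E + E'
  Add: E' → ε
  Add: E' → E id
  Add: E' → id id

No remaining common prefixes — done.

Resulting grammar:
E → + E + E'
E' → ε
E' → E id
E' → id id
E → C
C → , +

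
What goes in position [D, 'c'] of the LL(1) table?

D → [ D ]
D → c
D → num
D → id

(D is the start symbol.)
D → c

To find M[D, 'c'], we find productions for D where 'c' is in the predict set (PREDICT(N → α) = (FIRST(α) \ {ε}) ∪ (FOLLOW(N) if α ⇒* ε)).

D → [ D ]: PREDICT = { '[' }
D → c: PREDICT = { 'c' }
  'c' is in predict set, so this production goes in M[D, 'c']
D → num: PREDICT = { 'num' }
D → id: PREDICT = { 'id' }

M[D, 'c'] = D → c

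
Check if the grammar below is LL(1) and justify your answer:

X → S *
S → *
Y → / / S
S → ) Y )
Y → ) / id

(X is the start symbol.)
Yes, the grammar is LL(1).

A grammar is LL(1) if for each non-terminal N with multiple productions, the predict sets of those productions are pairwise disjoint, where PREDICT(N → α) = (FIRST(α) \ {ε}) ∪ (FOLLOW(N) if α ⇒* ε).

For S:
  PREDICT(S → '*') = { '*' }
  PREDICT(S → ')' Y ')') = { ')' }
For Y:
  PREDICT(Y → '/' '/' S) = { '/' }
  PREDICT(Y → ')' '/' id) = { ')' }
X has a single production, so nothing to check there.

All predict sets are disjoint. The grammar IS LL(1).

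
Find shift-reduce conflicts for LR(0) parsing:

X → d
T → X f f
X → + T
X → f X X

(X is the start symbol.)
No shift-reduce conflicts

A shift-reduce conflict occurs when an LR(0) state has both:
  - a complete (reduce) item [A → α .] (dot at the end), and
  - a shift item [B → β . c γ] (dot before a terminal).

Augment with X' → X and build the canonical LR(0) collection (I0 = CLOSURE({[X' → . X]}), then GOTO on every symbol after a dot until no new states appear). It has 11 states:
  I0: { [X → . + T], [X → . d], [X → . f X X], [X' → . X] }  — shift
  I1: { [T → . X f f], [X → + . T], [X → . + T], [X → . d], [X → . f X X] }  — shift
  I2: { [X' → X .] }  — accept
  I3: { [X → d .] }  — reduce
  I4: { [X → . + T], [X → . d], [X → . f X X], [X → f . X X] }  — shift
  I5: { [X → . + T], [X → . d], [X → . f X X], [X → f X . X] }  — shift
  I6: { [X → f X X .] }  — reduce
  I7: { [X → + T .] }  — reduce
  I8: { [T → X . f f] }  — shift
  I9: { [T → X f . f] }  — shift
  I10: { [T → X f f .] }  — reduce

No state contains both a complete item and a shift item.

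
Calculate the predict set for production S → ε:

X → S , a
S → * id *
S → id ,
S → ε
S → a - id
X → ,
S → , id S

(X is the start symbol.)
{ ',' }

PREDICT(S → ε) = (FIRST(RHS) \ {ε}) ∪ (FOLLOW(S) if ε ∈ FIRST(RHS), i.e. RHS ⇒* ε)
The right-hand side is ε (FIRST(ε) = { ε }), so the predict set is FOLLOW(S) = { ',' }
PREDICT(S → ε) = { ',' }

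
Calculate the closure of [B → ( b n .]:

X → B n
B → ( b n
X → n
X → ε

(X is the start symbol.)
To compute CLOSURE, for each item [A → α.Bβ] where B is a non-terminal, add [B → .γ] for all productions B → γ; repeat for the newly added items until nothing changes.

Start with: [B → ( b n .]
The dot is at the end, so nothing is added.

CLOSURE = { [B → ( b n .] }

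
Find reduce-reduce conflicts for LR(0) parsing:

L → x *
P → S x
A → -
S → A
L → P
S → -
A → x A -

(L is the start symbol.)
Yes — I1: [A → - .] vs [S → - .]

Augment with L' → L and build the canonical LR(0) collection (I0 = CLOSURE({[L' → . L]}), then GOTO on every symbol after a dot until no new states appear). It has 13 states:
  I0: { [A → . -], [A → . x A -], [L → . P], [L → . x *], [L' → . L], [P → . S x], [S → . -], [S → . A] }  — shift
  I1: { [A → - .], [S → - .] }  — 2 reduces
  I2: { [S → A .] }  — reduce
  I3: { [L' → L .] }  — accept
  I4: { [L → P .] }  — reduce
  I5: { [P → S . x] }  — shift
  I6: { [A → . -], [A → . x A -], [A → x . A -], [L → x . *] }  — shift
  I7: { [L → x * .] }  — reduce
  I8: { [A → - .] }  — reduce
  I9: { [A → x A . -] }  — shift
  I10: { [A → . -], [A → . x A -], [A → x . A -] }  — shift
  I11: { [A → x A - .] }  — reduce
  I12: { [P → S x .] }  — reduce

I1 contains complete items [A → - .], [S → - .] — reduce-reduce conflict.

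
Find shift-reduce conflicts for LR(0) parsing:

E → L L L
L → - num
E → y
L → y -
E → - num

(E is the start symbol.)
Augment with E' → E and build the canonical LR(0) collection (I0 = CLOSURE({[E' → . E]}), then GOTO on every symbol after a dot until no new states appear). It has 12 states:
  I0: { [E → . - num], [E → . L L L], [E → . y], [E' → . E], [L → . - num], [L → . y -] }  — shift
  I1: { [E → - . num], [L → - . num] }  — shift
  I2: { [E' → E .] }  — accept
  I3: { [E → L . L L], [L → . - num], [L → . y -] }  — shift
  I4: { [E → y .], [L → y . -] }  — shift, reduce
  I5: { [L → y - .] }  — reduce
  I6: { [L → - . num] }  — shift
  I7: { [E → L L . L], [L → . - num], [L → . y -] }  — shift
  I8: { [L → y . -] }  — shift
  I9: { [E → L L L .] }  — reduce
  I10: { [L → - num .] }  — reduce
  I11: { [E → - num .], [L → - num .] }  — 2 reduces

I4 contains reduce item [E → y .] and shift item [L → y . -] — shift-reduce conflict.

Answer: Yes — I4: [E → y .] vs [L → y . -]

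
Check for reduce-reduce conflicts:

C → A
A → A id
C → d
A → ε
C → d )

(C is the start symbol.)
Augment with C' → C and build the canonical LR(0) collection (I0 = CLOSURE({[C' → . C]}), then GOTO on every symbol after a dot until no new states appear). It has 6 states:
  I0: { [A → . A id], [A → .], [C → . A], [C → . d )], [C → . d], [C' → . C] }  — shift, reduce
  I1: { [A → A . id], [C → A .] }  — shift, reduce
  I2: { [C' → C .] }  — accept
  I3: { [C → d . )], [C → d .] }  — shift, reduce
  I4: { [C → d ) .] }  — reduce
  I5: { [A → A id .] }  — reduce

No state contains more than one complete item.

Answer: No reduce-reduce conflicts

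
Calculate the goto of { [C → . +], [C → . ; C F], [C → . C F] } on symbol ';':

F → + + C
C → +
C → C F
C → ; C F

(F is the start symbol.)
{ [C → . +], [C → . ; C F], [C → . C F], [C → ; . C F] }

GOTO(I, ';') = CLOSURE({ [A → αX.β] : [A → α.Xβ] ∈ I, X = ';' })

Items with dot before ';', with the dot advanced:
  [C → . ; C F] → [C → ; . C F]
Closure of the advanced items:
  [C → ; . C F] has the dot before C: add [C → . +], [C → . C F], [C → . ; C F]

GOTO = { [C → . +], [C → . ; C F], [C → . C F], [C → ; . C F] }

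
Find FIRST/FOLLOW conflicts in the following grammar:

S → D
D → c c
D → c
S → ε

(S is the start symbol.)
No FIRST/FOLLOW conflicts.

Nullable non-terminals: S.
FIRST sets used below: FIRST(D) = { 'c' }

S: nullable alternative(s) S → ε; FOLLOW(S) = { $ }
  S → D: FIRST \ {ε} = { 'c' } — disjoint from FOLLOW(S)
  S → ε: FIRST \ {ε} = { } — this is the only nullable alternative, skip

D has no nullable alternative, so no FIRST/FOLLOW check is needed there.

No FIRST/FOLLOW conflicts found.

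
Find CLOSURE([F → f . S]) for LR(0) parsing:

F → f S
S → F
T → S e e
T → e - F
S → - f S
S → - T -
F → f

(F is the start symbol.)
To compute CLOSURE, for each item [A → α.Bβ] where B is a non-terminal, add [B → .γ] for all productions B → γ; repeat for the newly added items until nothing changes.

Start with: [F → f . S]
  [F → f . S] has the dot before S: add [S → . F], [S → . - f S], [S → . - T -]
  [S → . F] has the dot before F: add [F → . f S], [F → . f]
No further items can be added.

CLOSURE = { [F → . f S], [F → . f], [F → f . S], [S → . - T -], [S → . - f S], [S → . F] }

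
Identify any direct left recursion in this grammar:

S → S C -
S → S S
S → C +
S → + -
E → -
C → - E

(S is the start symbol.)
Direct left recursion occurs when N → N α for some non-terminal N (the right-hand side begins with the left-hand side itself).

S → S C -: LEFT RECURSIVE (starts with S)
S → S S: LEFT RECURSIVE (starts with S)
S → C +: starts with C
S → + -: starts with '+'
E → -: starts with '-'
C → - E: starts with '-'

The grammar has direct left recursion on: S.

Answer: Yes, S is left-recursive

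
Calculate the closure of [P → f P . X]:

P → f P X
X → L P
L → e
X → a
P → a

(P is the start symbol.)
Start with: [P → f P . X]
  [P → f P . X] has the dot before X: add [X → . L P], [X → . a]
  [X → . L P] has the dot before L: add [L → . e]
No further items can be added.

CLOSURE = { [L → . e], [P → f P . X], [X → . L P], [X → . a] }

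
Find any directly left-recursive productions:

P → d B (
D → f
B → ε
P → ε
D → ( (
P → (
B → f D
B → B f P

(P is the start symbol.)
P → d B (: starts with d
D → f: starts with f
B → ε: starts with ε
P → ε: starts with ε
D → ( (: starts with '('
P → (: starts with '('
B → f D: starts with f
B → B f P: LEFT RECURSIVE (starts with B)

The grammar has direct left recursion on: B.

Answer: Yes, B is left-recursive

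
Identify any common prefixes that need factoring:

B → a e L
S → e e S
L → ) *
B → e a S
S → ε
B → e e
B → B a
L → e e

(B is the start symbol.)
Yes, B has productions with common prefix 'e'

Left-factoring is needed when two productions for the same non-terminal
share a common prefix on the right-hand side.

Productions for B:
  B → a e L
  B → e a S
  B → e e
  B → B a
Productions for S:
  S → e e S
  S → ε
Productions for L:
  L → ) *
  L → e e

Found common prefix 'e' in productions for B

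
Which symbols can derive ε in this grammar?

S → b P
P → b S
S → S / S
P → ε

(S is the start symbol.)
A non-terminal is nullable if it can derive ε (the empty string): either it has an ε-production, or it has a production whose right-hand side consists entirely of nullable non-terminals.

ε-productions: P → ε
So P is immediately nullable.
No further non-terminal can be added: every production for the remaining non-terminals contains a terminal or a non-nullable non-terminal.
Nullable = { 'P' }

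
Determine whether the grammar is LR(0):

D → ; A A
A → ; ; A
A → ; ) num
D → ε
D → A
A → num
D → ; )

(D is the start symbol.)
A grammar is LR(0) if no state in the canonical LR(0) collection has:
  - both a shift item (dot before a terminal) and a complete item (shift-reduce conflict), or
  - two or more complete items (reduce-reduce conflict; the accept item [D' → D .] counts as a complete item here).

Augment with D' → D and build the canonical LR(0) collection (I0 = CLOSURE({[D' → . D]}), then GOTO on every symbol after a dot until no new states appear). It has 14 states:
  I0: { [A → . ; ) num], [A → . ; ; A], [A → . num], [D → . ; )], [D → . ; A A], [D → . A], [D → .], [D' → . D] }  — shift, reduce
  I1: { [A → . ; ) num], [A → . ; ; A], [A → . num], [A → ; . ) num], [A → ; . ; A], [D → ; . )], [D → ; . A A] }  — shift
  I2: { [D → A .] }  — reduce
  I3: { [D' → D .] }  — accept
  I4: { [A → num .] }  — reduce
  I5: { [A → ; ) . num], [D → ; ) .] }  — shift, reduce
  I6: { [A → . ; ) num], [A → . ; ; A], [A → . num], [A → ; . ) num], [A → ; . ; A], [A → ; ; . A] }  — shift
  I7: { [A → . ; ) num], [A → . ; ; A], [A → . num], [D → ; A . A] }  — shift
  I8: { [A → ; . ) num], [A → ; . ; A] }  — shift
  I9: { [D → ; A A .] }  — reduce
  I10: { [A → ; ) . num] }  — shift
  I11: { [A → . ; ) num], [A → . ; ; A], [A → . num], [A → ; ; . A] }  — shift
  I12: { [A → ; ; A .] }  — reduce
  I13: { [A → ; ) num .] }  — reduce

Conflict in state I0:
  Shift-reduce conflict between [D → .] and [A → . ; ) num]
So the grammar is NOT LR(0).

Answer: No. Shift-reduce conflict between [D → .] and [A → . ; ) num]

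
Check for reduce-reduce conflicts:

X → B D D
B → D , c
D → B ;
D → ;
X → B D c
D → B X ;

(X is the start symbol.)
Augment with X' → X and build the canonical LR(0) collection (I0 = CLOSURE({[X' → . X]}), then GOTO on every symbol after a dot until no new states appear). It has 14 states:
  I0: { [B → . D , c], [D → . ;], [D → . B ;], [D → . B X ;], [X → . B D D], [X → . B D c], [X' → . X] }  — shift
  I1: { [D → ; .] }  — reduce
  I2: { [B → . D , c], [D → . ;], [D → . B ;], [D → . B X ;], [D → B . ;], [D → B . X ;], [X → . B D D], [X → . B D c], [X → B . D D], [X → B . D c] }  — shift
  I3: { [B → D . , c] }  — shift
  I4: { [X' → X .] }  — accept
  I5: { [B → D , . c] }  — shift
  I6: { [B → D , c .] }  — reduce
  I7: { [D → ; .], [D → B ; .] }  — 2 reduces
  I8: { [B → . D , c], [B → D . , c], [D → . ;], [D → . B ;], [D → . B X ;], [X → B D . D], [X → B D . c] }  — shift
  I9: { [D → B X . ;] }  — shift
  I10: { [D → B X ; .] }  — reduce
  I11: { [B → . D , c], [D → . ;], [D → . B ;], [D → . B X ;], [D → B . ;], [D → B . X ;], [X → . B D D], [X → . B D c] }  — shift
  I12: { [B → D . , c], [X → B D D .] }  — shift, reduce
  I13: { [X → B D c .] }  — reduce

I7 contains complete items [D → ; .], [D → B ; .] — reduce-reduce conflict.

Answer: Yes — I7: [D → ; .] vs [D → B ; .]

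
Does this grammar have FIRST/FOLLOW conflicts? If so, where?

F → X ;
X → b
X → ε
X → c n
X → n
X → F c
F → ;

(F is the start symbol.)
Yes. X → F c with FOLLOW(X) on { ';' }

Nullable non-terminals: X.
FIRST sets used below: FIRST(F) = { ';', 'b', 'c', 'n' }

X: nullable alternative(s) X → ε; FOLLOW(X) = { ';' }
  X → b: FIRST \ {ε} = { 'b' } — disjoint from FOLLOW(X)
  X → ε: FIRST \ {ε} = { } — this is the only nullable alternative, skip
  X → c n: FIRST \ {ε} = { 'c' } — disjoint from FOLLOW(X)
  X → n: FIRST \ {ε} = { 'n' } — disjoint from FOLLOW(X)
  X → F c: FIRST \ {ε} = { ';', 'b', 'c', 'n' } — overlaps FOLLOW(X) on { ';' }: CONFLICT

F has no nullable alternative, so no FIRST/FOLLOW check is needed there.

So the grammar has 1 FIRST/FOLLOW conflict (marked CONFLICT above).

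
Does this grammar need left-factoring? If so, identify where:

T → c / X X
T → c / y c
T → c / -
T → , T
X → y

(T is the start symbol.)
Yes, T has productions with common prefix 'c /'

Left-factoring is needed when two productions for the same non-terminal
share a common prefix on the right-hand side.

Productions for T:
  T → c / X X
  T → c / y c
  T → c / -
  T → , T

Found common prefix 'c /' in productions for T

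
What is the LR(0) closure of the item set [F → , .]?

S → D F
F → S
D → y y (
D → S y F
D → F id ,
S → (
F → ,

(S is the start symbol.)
To compute CLOSURE, for each item [A → α.Bβ] where B is a non-terminal, add [B → .γ] for all productions B → γ; repeat for the newly added items until nothing changes.

Start with: [F → , .]
The dot is at the end, so nothing is added.

CLOSURE = { [F → , .] }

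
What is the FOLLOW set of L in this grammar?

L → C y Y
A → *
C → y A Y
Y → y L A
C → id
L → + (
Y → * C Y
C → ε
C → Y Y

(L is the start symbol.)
{ $, '*' }

To compute FOLLOW(L), find every occurrence of L on a right-hand side N → α L β: add FIRST(β) \ {ε}, and if β is empty or nullable also add FOLLOW(N). Iterate to a fixed point.

L is the start symbol, so $ ∈ FOLLOW(L).
In Y → y L A: L is followed by A, add FIRST(A) \ {ε} = { '*' }

Taking the union: FOLLOW(L) = { $, '*' }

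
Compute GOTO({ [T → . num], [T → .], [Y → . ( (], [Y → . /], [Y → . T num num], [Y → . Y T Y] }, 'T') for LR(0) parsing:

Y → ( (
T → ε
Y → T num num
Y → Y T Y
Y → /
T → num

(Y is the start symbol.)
{ [Y → T . num num] }

GOTO(I, 'T') = CLOSURE({ [A → αX.β] : [A → α.Xβ] ∈ I, X = 'T' })

Items with dot before 'T', with the dot advanced:
  [Y → . T num num] → [Y → T . num num]
Closure adds nothing (no advanced item has the dot before a non-terminal).

GOTO = { [Y → T . num num] }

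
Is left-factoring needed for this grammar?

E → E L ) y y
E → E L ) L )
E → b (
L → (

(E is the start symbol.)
Left-factoring is needed when two productions for the same non-terminal
share a common prefix on the right-hand side.

Productions for E:
  E → E L ) y y
  E → E L ) L )
  E → b (

Found common prefix 'E L )' in productions for E

Answer: Yes, E has productions with common prefix 'E L )'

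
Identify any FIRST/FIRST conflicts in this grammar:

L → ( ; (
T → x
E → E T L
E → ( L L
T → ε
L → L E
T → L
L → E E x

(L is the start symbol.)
A FIRST/FIRST conflict occurs when two productions N → α and N → β for the same non-terminal have FIRST(α) ∩ FIRST(β) ≠ ∅ (with ε ∈ FIRST of a nullable right-hand side, so two nullable alternatives also conflict).

FIRST sets of the non-terminals at (or reachable through a nullable prefix from) the front of some alternative:
  FIRST(L) = { '(' }
  FIRST(E) = { '(' }

Productions for L:
  L → ( ; (: FIRST = { '(' }
  L → L E: FIRST = { '(' }
  L → E E x: FIRST = { '(' }
Productions for T:
  T → x: FIRST = { 'x' }
  T → ε: FIRST = { ε }
  T → L: FIRST = { '(' }
Productions for E:
  E → E T L: FIRST = { '(' }
  E → ( L L: FIRST = { '(' }

Conflict for L: L → ( ; ( and L → L E
  Overlap: { '(' }
Conflict for L: L → ( ; ( and L → E E x
  Overlap: { '(' }
Conflict for L: L → L E and L → E E x
  Overlap: { '(' }
Conflict for E: E → E T L and E → ( L L
  Overlap: { '(' }

Answer: Yes. L → '(' ';' '(' / L → L E on { '(' }; L → '(' ';' '(' / L → E E x on { '(' }; L → L E / L → E E x on { '(' }; E → E T L / E → '(' L L on { '(' }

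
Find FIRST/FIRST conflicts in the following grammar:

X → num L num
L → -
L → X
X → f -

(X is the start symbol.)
No FIRST/FIRST conflicts.

A FIRST/FIRST conflict occurs when two productions N → α and N → β for the same non-terminal have FIRST(α) ∩ FIRST(β) ≠ ∅ (with ε ∈ FIRST of a nullable right-hand side, so two nullable alternatives also conflict).

FIRST sets of the non-terminals at (or reachable through a nullable prefix from) the front of some alternative:
  FIRST(X) = { 'f', 'num' }

Productions for X:
  X → num L num: FIRST = { 'num' }
  X → f -: FIRST = { 'f' }
Productions for L:
  L → -: FIRST = { '-' }
  L → X: FIRST = { 'f', 'num' }

All alternatives of each non-terminal have pairwise disjoint FIRST sets.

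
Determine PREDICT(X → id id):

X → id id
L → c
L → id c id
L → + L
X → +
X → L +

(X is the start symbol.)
{ 'id' }

PREDICT(X → id id) = (FIRST(RHS) \ {ε}) ∪ (FOLLOW(X) if ε ∈ FIRST(RHS), i.e. RHS ⇒* ε)
FIRST(id id) = { 'id' }
ε ∉ FIRST(id id), so FOLLOW(X) is not added.
PREDICT(X → id id) = { 'id' }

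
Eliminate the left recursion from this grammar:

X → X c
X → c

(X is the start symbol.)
X is directly left-recursive. The standard transformation for
  A → A α₁ | ... | A α_m | β₁ | ... | β_n
is
  A  → β₁ A' | ... | β_n A'
  A' → α₁ A' | ... | α_m A' | ε

X → c becomes X → c X'
X → X c becomes X' → c X'
Add X' → ε

Resulting grammar:
X → c X'
X' → c X'
X' → ε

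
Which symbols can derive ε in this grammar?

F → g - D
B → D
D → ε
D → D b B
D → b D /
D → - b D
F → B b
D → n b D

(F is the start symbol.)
ε-productions: D → ε
So D is immediately nullable.
B → D: every symbol on the right is nullable, so B is nullable too.
No further non-terminal can be added: every production for the remaining non-terminals contains a terminal or a non-nullable non-terminal.
Nullable = { 'B', 'D' }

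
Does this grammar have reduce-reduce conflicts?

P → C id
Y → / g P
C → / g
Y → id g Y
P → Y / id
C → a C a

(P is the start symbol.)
Augment with P' → P and build the canonical LR(0) collection (I0 = CLOSURE({[P' → . P]}), then GOTO on every symbol after a dot until no new states appear). It has 20 states:
  I0: { [C → . / g], [C → . a C a], [P → . C id], [P → . Y / id], [P' → . P], [Y → . / g P], [Y → . id g Y] }  — shift
  I1: { [C → / . g], [Y → / . g P] }  — shift
  I2: { [P → C . id] }  — shift
  I3: { [P' → P .] }  — accept
  I4: { [P → Y . / id] }  — shift
  I5: { [C → . / g], [C → . a C a], [C → a . C a] }  — shift
  I6: { [Y → id . g Y] }  — shift
  I7: { [Y → . / g P], [Y → . id g Y], [Y → id g . Y] }  — shift
  I8: { [Y → / . g P] }  — shift
  I9: { [Y → id g Y .] }  — reduce
  I10: { [C → . / g], [C → . a C a], [P → . C id], [P → . Y / id], [Y → . / g P], [Y → . id g Y], [Y → / g . P] }  — shift
  I11: { [Y → / g P .] }  — reduce
  I12: { [C → / . g] }  — shift
  I13: { [C → a C . a] }  — shift
  I14: { [C → a C a .] }  — reduce
  I15: { [C → / g .] }  — reduce
  I16: { [P → Y / . id] }  — shift
  I17: { [P → Y / id .] }  — reduce
  I18: { [P → C id .] }  — reduce
  I19: { [C → . / g], [C → . a C a], [C → / g .], [P → . C id], [P → . Y / id], [Y → . / g P], [Y → . id g Y], [Y → / g . P] }  — shift, reduce

No state contains more than one complete item.

Answer: No reduce-reduce conflicts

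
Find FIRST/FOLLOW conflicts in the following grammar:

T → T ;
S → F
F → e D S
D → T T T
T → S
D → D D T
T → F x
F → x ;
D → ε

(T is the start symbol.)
Yes. D → T T T with FOLLOW(D) on { 'e', 'x' }; D → D D T with FOLLOW(D) on { 'e', 'x' }

A FIRST/FOLLOW conflict occurs when a non-terminal N has a nullable alternative N → β (β ⇒* ε) and another alternative N → α with FIRST(α) ∩ FOLLOW(N) ≠ ∅: on such a lookahead the parser cannot decide between expanding α and letting N vanish via β.

Nullable non-terminals: D.
FIRST sets used below: FIRST(T) = { 'e', 'x' }, FIRST(D) = { 'e', 'x', ε }

D: nullable alternative(s) D → ε; FOLLOW(D) = { 'e', 'x' }
  D → T T T: FIRST \ {ε} = { 'e', 'x' } — overlaps FOLLOW(D) on { 'e', 'x' }: CONFLICT
  D → D D T: FIRST \ {ε} = { 'e', 'x' } — overlaps FOLLOW(D) on { 'e', 'x' }: CONFLICT
  D → ε: FIRST \ {ε} = { } — this is the only nullable alternative, skip

F, S, T have no nullable alternative, so no FIRST/FOLLOW check is needed there.

So the grammar has 2 FIRST/FOLLOW conflicts (marked CONFLICT above).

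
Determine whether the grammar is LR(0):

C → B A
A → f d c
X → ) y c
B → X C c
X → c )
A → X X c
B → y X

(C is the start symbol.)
A grammar is LR(0) if no state in the canonical LR(0) collection has:
  - both a shift item (dot before a terminal) and a complete item (shift-reduce conflict), or
  - two or more complete items (reduce-reduce conflict; the accept item [C' → C .] counts as a complete item here).

Augment with C' → C and build the canonical LR(0) collection (I0 = CLOSURE({[C' → . C]}), then GOTO on every symbol after a dot until no new states appear). It has 20 states:
  I0: { [B → . X C c], [B → . y X], [C → . B A], [C' → . C], [X → . ) y c], [X → . c )] }  — shift
  I1: { [X → ) . y c] }  — shift
  I2: { [A → . X X c], [A → . f d c], [C → B . A], [X → . ) y c], [X → . c )] }  — shift
  I3: { [C' → C .] }  — accept
  I4: { [B → . X C c], [B → . y X], [B → X . C c], [C → . B A], [X → . ) y c], [X → . c )] }  — shift
  I5: { [X → c . )] }  — shift
  I6: { [B → y . X], [X → . ) y c], [X → . c )] }  — shift
  I7: { [B → y X .] }  — reduce
  I8: { [X → c ) .] }  — reduce
  I9: { [B → X C . c] }  — shift
  I10: { [B → X C c .] }  — reduce
  I11: { [C → B A .] }  — reduce
  I12: { [A → X . X c], [X → . ) y c], [X → . c )] }  — shift
  I13: { [A → f . d c] }  — shift
  I14: { [A → f d . c] }  — shift
  I15: { [A → f d c .] }  — reduce
  I16: { [A → X X . c] }  — shift
  I17: { [A → X X c .] }  — reduce
  I18: { [X → ) y . c] }  — shift
  I19: { [X → ) y c .] }  — reduce

Every state is either a pure shift/goto state or contains exactly one complete item and nothing to shift — no conflicts. The grammar is LR(0).

Answer: Yes, the grammar is LR(0)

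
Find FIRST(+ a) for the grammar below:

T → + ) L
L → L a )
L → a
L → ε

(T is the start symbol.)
To compute FIRST(+ a), process the symbols left to right:
Symbol + is a terminal. Add '+' and stop.
FIRST(+ a) = { '+' }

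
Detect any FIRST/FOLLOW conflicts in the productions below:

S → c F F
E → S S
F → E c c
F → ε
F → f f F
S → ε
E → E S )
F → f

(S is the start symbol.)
Yes. S → c F F with FOLLOW(S) on { 'c' }; E → E S ')' with FOLLOW(E) on { ')', 'c' }; F → E c c with FOLLOW(F) on { ')', 'c' }; F → f f F with FOLLOW(F) on { 'f' }; F → f with FOLLOW(F) on { 'f' }

A FIRST/FOLLOW conflict occurs when a non-terminal N has a nullable alternative N → β (β ⇒* ε) and another alternative N → α with FIRST(α) ∩ FOLLOW(N) ≠ ∅: on such a lookahead the parser cannot decide between expanding α and letting N vanish via β.

Nullable non-terminals: E, F, S.
FIRST sets used below: FIRST(S) = { 'c', ε }, FIRST(E) = { ')', 'c', ε }

E: nullable alternative(s) E → S S; FOLLOW(E) = { ')', 'c' }
  E → S S: FIRST \ {ε} = { 'c' } — this is the only nullable alternative, skip
  E → E S ): FIRST \ {ε} = { ')', 'c' } — overlaps FOLLOW(E) on { ')', 'c' }: CONFLICT

F: nullable alternative(s) F → ε; FOLLOW(F) = { $, ')', 'c', 'f' }
  F → E c c: FIRST \ {ε} = { ')', 'c' } — overlaps FOLLOW(F) on { ')', 'c' }: CONFLICT
  F → ε: FIRST \ {ε} = { } — this is the only nullable alternative, skip
  F → f f F: FIRST \ {ε} = { 'f' } — overlaps FOLLOW(F) on { 'f' }: CONFLICT
  F → f: FIRST \ {ε} = { 'f' } — overlaps FOLLOW(F) on { 'f' }: CONFLICT

S: nullable alternative(s) S → ε; FOLLOW(S) = { $, ')', 'c' }
  S → c F F: FIRST \ {ε} = { 'c' } — overlaps FOLLOW(S) on { 'c' }: CONFLICT
  S → ε: FIRST \ {ε} = { } — this is the only nullable alternative, skip

So the grammar has 5 FIRST/FOLLOW conflicts (marked CONFLICT above).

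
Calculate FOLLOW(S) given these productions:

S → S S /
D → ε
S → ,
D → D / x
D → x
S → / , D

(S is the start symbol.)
{ $, ',', '/' }

S is the start symbol, so $ ∈ FOLLOW(S).
In S → S S /: S is followed by S '/', add FIRST(S '/') \ {ε} = { ',', '/' }
In S → S S /: S is followed by '/', add FIRST('/') \ {ε} = { '/' }

Taking the union: FOLLOW(S) = { $, ',', '/' }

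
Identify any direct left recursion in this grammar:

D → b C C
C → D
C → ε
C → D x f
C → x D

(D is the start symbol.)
D → b C C: starts with b
C → D: starts with D
C → ε: starts with ε
C → D x f: starts with D
C → x D: starts with x

No direct left recursion found.

Answer: No direct left recursion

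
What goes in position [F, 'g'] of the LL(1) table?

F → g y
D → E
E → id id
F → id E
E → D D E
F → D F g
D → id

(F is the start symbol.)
To find M[F, 'g'], we find productions for F where 'g' is in the predict set (PREDICT(N → α) = (FIRST(α) \ {ε}) ∪ (FOLLOW(N) if α ⇒* ε)).

Relevant sets:
  FIRST(D) = { 'id' }

F → g y: PREDICT = { 'g' }
  'g' is in predict set, so this production goes in M[F, 'g']
F → id E: PREDICT = { 'id' }
F → D F g: PREDICT = { 'id' }

M[F, 'g'] = F → g y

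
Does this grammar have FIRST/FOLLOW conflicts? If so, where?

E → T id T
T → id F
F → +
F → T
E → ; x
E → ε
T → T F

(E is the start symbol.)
No FIRST/FOLLOW conflicts.

A FIRST/FOLLOW conflict occurs when a non-terminal N has a nullable alternative N → β (β ⇒* ε) and another alternative N → α with FIRST(α) ∩ FOLLOW(N) ≠ ∅: on such a lookahead the parser cannot decide between expanding α and letting N vanish via β.

Nullable non-terminals: E.
FIRST sets used below: FIRST(T) = { 'id' }

E: nullable alternative(s) E → ε; FOLLOW(E) = { $ }
  E → T id T: FIRST \ {ε} = { 'id' } — disjoint from FOLLOW(E)
  E → ; x: FIRST \ {ε} = { ';' } — disjoint from FOLLOW(E)
  E → ε: FIRST \ {ε} = { } — this is the only nullable alternative, skip

F, T have no nullable alternative, so no FIRST/FOLLOW check is needed there.

No FIRST/FOLLOW conflicts found.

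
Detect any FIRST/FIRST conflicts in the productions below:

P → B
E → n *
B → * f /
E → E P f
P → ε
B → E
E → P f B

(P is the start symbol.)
Yes. E → n '*' / E → E P f on { 'n' }; E → n '*' / E → P f B on { 'n' }; E → E P f / E → P f B on { '*', 'f', 'n' }; B → '*' f '/' / B → E on { '*' }

A FIRST/FIRST conflict occurs when two productions N → α and N → β for the same non-terminal have FIRST(α) ∩ FIRST(β) ≠ ∅ (with ε ∈ FIRST of a nullable right-hand side, so two nullable alternatives also conflict).

FIRST sets of the non-terminals at (or reachable through a nullable prefix from) the front of some alternative:
  FIRST(B) = { '*', 'f', 'n' }
  FIRST(E) = { '*', 'f', 'n' }
  FIRST(P) = { '*', 'f', 'n', ε }

Productions for P:
  P → B: FIRST = { '*', 'f', 'n' }
  P → ε: FIRST = { ε }
Productions for E:
  E → n *: FIRST = { 'n' }
  E → E P f: FIRST = { '*', 'f', 'n' }
  E → P f B: FIRST = { '*', 'f', 'n' }
Productions for B:
  B → * f /: FIRST = { '*' }
  B → E: FIRST = { '*', 'f', 'n' }

Conflict for E: E → n * and E → E P f
  Overlap: { 'n' }
Conflict for E: E → n * and E → P f B
  Overlap: { 'n' }
Conflict for E: E → E P f and E → P f B
  Overlap: { '*', 'f', 'n' }
Conflict for B: B → * f / and B → E
  Overlap: { '*' }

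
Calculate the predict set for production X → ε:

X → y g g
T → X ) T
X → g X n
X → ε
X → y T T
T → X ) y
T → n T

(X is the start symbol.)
{ $, ')', 'n' }

PREDICT(X → ε) = (FIRST(RHS) \ {ε}) ∪ (FOLLOW(X) if ε ∈ FIRST(RHS), i.e. RHS ⇒* ε)
The right-hand side is ε (FIRST(ε) = { ε }), so the predict set is FOLLOW(X) = { $, ')', 'n' }
PREDICT(X → ε) = { $, ')', 'n' }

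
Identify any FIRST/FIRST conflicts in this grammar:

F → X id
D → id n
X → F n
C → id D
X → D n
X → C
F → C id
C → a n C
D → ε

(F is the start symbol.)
A FIRST/FIRST conflict occurs when two productions N → α and N → β for the same non-terminal have FIRST(α) ∩ FIRST(β) ≠ ∅ (with ε ∈ FIRST of a nullable right-hand side, so two nullable alternatives also conflict).

FIRST sets of the non-terminals at (or reachable through a nullable prefix from) the front of some alternative:
  FIRST(X) = { 'a', 'id', 'n' }
  FIRST(C) = { 'a', 'id' }
  FIRST(F) = { 'a', 'id', 'n' }
  FIRST(D) = { 'id', ε }

Productions for F:
  F → X id: FIRST = { 'a', 'id', 'n' }
  F → C id: FIRST = { 'a', 'id' }
Productions for D:
  D → id n: FIRST = { 'id' }
  D → ε: FIRST = { ε }
Productions for X:
  X → F n: FIRST = { 'a', 'id', 'n' }
  X → D n: FIRST = { 'id', 'n' }
  X → C: FIRST = { 'a', 'id' }
Productions for C:
  C → id D: FIRST = { 'id' }
  C → a n C: FIRST = { 'a' }

Conflict for F: F → X id and F → C id
  Overlap: { 'a', 'id' }
Conflict for X: X → F n and X → D n
  Overlap: { 'id', 'n' }
Conflict for X: X → F n and X → C
  Overlap: { 'a', 'id' }
Conflict for X: X → D n and X → C
  Overlap: { 'id' }

Answer: Yes. F → X id / F → C id on { 'a', 'id' }; X → F n / X → D n on { 'id', 'n' }; X → F n / X → C on { 'a', 'id' }; X → D n / X → C on { 'id' }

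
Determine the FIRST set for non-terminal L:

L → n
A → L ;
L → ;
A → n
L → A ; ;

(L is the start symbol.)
{ ';', 'n' }

FIRST sets of the other non-terminals involved (by the same procedure, iterated to a fixed point):
  FIRST(A) = { ';', 'n' }

From L → n:
  - n is a terminal: add 'n' and stop
From L → ;:
  - ';' is a terminal: add ';' and stop
From L → A ; ;:
  - A is a non-terminal: add FIRST(A) \ {ε} = { ';', 'n' }
    A is not nullable, so stop

Collecting: FIRST(L) = { ';', 'n' }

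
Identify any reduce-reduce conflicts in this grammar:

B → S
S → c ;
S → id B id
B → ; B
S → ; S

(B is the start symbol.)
Yes — I10: [B → S .] vs [S → ; S .]

A reduce-reduce conflict occurs when an LR(0) state has two complete items [A → α .] and [B → β .] — both call for a reduction, and with no lookahead the parser cannot choose between them.

Augment with B' → B and build the canonical LR(0) collection (I0 = CLOSURE({[B' → . B]}), then GOTO on every symbol after a dot until no new states appear). It has 11 states:
  I0: { [B → . ; B], [B → . S], [B' → . B], [S → . ; S], [S → . c ;], [S → . id B id] }  — shift
  I1: { [B → . ; B], [B → . S], [B → ; . B], [S → . ; S], [S → . c ;], [S → . id B id], [S → ; . S] }  — shift
  I2: { [B' → B .] }  — accept
  I3: { [B → S .] }  — reduce
  I4: { [S → c . ;] }  — shift
  I5: { [B → . ; B], [B → . S], [S → . ; S], [S → . c ;], [S → . id B id], [S → id . B id] }  — shift
  I6: { [S → id B . id] }  — shift
  I7: { [S → id B id .] }  — reduce
  I8: { [S → c ; .] }  — reduce
  I9: { [B → ; B .] }  — reduce
  I10: { [B → S .], [S → ; S .] }  — 2 reduces

I10 contains complete items [B → S .], [S → ; S .] — reduce-reduce conflict.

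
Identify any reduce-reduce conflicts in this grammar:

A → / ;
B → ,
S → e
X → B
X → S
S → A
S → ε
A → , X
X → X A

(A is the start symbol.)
Augment with A' → A and build the canonical LR(0) collection (I0 = CLOSURE({[A' → . A]}), then GOTO on every symbol after a dot until no new states appear). It has 12 states:
  I0: { [A → . , X], [A → . / ;], [A' → . A] }  — shift
  I1: { [A → , . X], [A → . , X], [A → . / ;], [B → . ,], [S → . A], [S → . e], [S → .], [X → . B], [X → . S], [X → . X A] }  — shift, reduce
  I2: { [A → / . ;] }  — shift
  I3: { [A' → A .] }  — accept
  I4: { [A → / ; .] }  — reduce
  I5: { [A → , . X], [A → . , X], [A → . / ;], [B → , .], [B → . ,], [S → . A], [S → . e], [S → .], [X → . B], [X → . S], [X → . X A] }  — shift, 2 reduces
  I6: { [S → A .] }  — reduce
  I7: { [X → B .] }  — reduce
  I8: { [X → S .] }  — reduce
  I9: { [A → , X .], [A → . , X], [A → . / ;], [X → X . A] }  — shift, reduce
  I10: { [S → e .] }  — reduce
  I11: { [X → X A .] }  — reduce

I5 contains complete items [B → , .], [S → .] — reduce-reduce conflict.

Answer: Yes — I5: [B → , .] vs [S → .]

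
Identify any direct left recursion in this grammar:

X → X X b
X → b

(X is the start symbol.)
Direct left recursion occurs when N → N α for some non-terminal N (the right-hand side begins with the left-hand side itself).

X → X X b: LEFT RECURSIVE (starts with X)
X → b: starts with b

The grammar has direct left recursion on: X.

Answer: Yes, X is left-recursive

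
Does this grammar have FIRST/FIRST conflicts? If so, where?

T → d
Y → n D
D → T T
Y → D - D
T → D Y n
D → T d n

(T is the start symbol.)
A FIRST/FIRST conflict occurs when two productions N → α and N → β for the same non-terminal have FIRST(α) ∩ FIRST(β) ≠ ∅ (with ε ∈ FIRST of a nullable right-hand side, so two nullable alternatives also conflict).

FIRST sets of the non-terminals at (or reachable through a nullable prefix from) the front of some alternative:
  FIRST(D) = { 'd' }
  FIRST(T) = { 'd' }

Productions for T:
  T → d: FIRST = { 'd' }
  T → D Y n: FIRST = { 'd' }
Productions for Y:
  Y → n D: FIRST = { 'n' }
  Y → D - D: FIRST = { 'd' }
Productions for D:
  D → T T: FIRST = { 'd' }
  D → T d n: FIRST = { 'd' }

Conflict for T: T → d and T → D Y n
  Overlap: { 'd' }
Conflict for D: D → T T and D → T d n
  Overlap: { 'd' }

Answer: Yes. T → d / T → D Y n on { 'd' }; D → T T / D → T d n on { 'd' }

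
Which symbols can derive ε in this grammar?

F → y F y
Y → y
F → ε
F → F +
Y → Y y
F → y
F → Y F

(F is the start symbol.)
A non-terminal is nullable if it can derive ε (the empty string): either it has an ε-production, or it has a production whose right-hand side consists entirely of nullable non-terminals.

ε-productions: F → ε
So F is immediately nullable.
No further non-terminal can be added: every production for the remaining non-terminals contains a terminal or a non-nullable non-terminal.
Nullable = { 'F' }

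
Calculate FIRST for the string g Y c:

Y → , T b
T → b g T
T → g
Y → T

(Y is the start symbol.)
To compute FIRST(g Y c), process the symbols left to right:
Symbol g is a terminal. Add 'g' and stop.
FIRST(g Y c) = { 'g' }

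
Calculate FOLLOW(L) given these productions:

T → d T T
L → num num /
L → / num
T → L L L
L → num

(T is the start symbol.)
To compute FOLLOW(L), find every occurrence of L on a right-hand side N → α L β: add FIRST(β) \ {ε}, and if β is empty or nullable also add FOLLOW(N). Iterate to a fixed point.

In T → L L L: L is followed by L L, add FIRST(L L) \ {ε} = { '/', 'num' }
In T → L L L: L is followed by L, add FIRST(L) \ {ε} = { '/', 'num' }
In T → L L L: L is at the end, add FOLLOW(T)

The FOLLOW sets referred to above (computed the same way, to a fixed point):
  FOLLOW(T) = { $, '/', 'd', 'num' }

Taking the union: FOLLOW(L) = { $, '/', 'd', 'num' }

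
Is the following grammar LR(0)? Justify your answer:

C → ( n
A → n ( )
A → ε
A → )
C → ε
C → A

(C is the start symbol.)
Augment with C' → C and build the canonical LR(0) collection (I0 = CLOSURE({[C' → . C]}), then GOTO on every symbol after a dot until no new states appear). It has 9 states:
  I0: { [A → . )], [A → . n ( )], [A → .], [C → . ( n], [C → . A], [C → .], [C' → . C] }  — shift, 2 reduces
  I1: { [C → ( . n] }  — shift
  I2: { [A → ) .] }  — reduce
  I3: { [C → A .] }  — reduce
  I4: { [C' → C .] }  — accept
  I5: { [A → n . ( )] }  — shift
  I6: { [A → n ( . )] }  — shift
  I7: { [A → n ( ) .] }  — reduce
  I8: { [C → ( n .] }  — reduce

Conflict in state I0:
  Shift-reduce conflict between [A → .] and [A → . )]
So the grammar is NOT LR(0).

Answer: No. Shift-reduce conflict between [A → .] and [A → . )]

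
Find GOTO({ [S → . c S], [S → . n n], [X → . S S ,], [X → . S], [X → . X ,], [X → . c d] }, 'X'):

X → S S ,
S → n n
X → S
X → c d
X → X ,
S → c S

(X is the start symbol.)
GOTO(I, 'X') = CLOSURE({ [A → αX.β] : [A → α.Xβ] ∈ I, X = 'X' })

Items with dot before 'X', with the dot advanced:
  [X → . X ,] → [X → X . ,]
Closure adds nothing (no advanced item has the dot before a non-terminal).

GOTO = { [X → X . ,] }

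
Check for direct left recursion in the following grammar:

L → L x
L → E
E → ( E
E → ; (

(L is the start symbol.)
Yes, L is left-recursive

Direct left recursion occurs when N → N α for some non-terminal N (the right-hand side begins with the left-hand side itself).

L → L x: LEFT RECURSIVE (starts with L)
L → E: starts with E
E → ( E: starts with '('
E → ; (: starts with ';'

The grammar has direct left recursion on: L.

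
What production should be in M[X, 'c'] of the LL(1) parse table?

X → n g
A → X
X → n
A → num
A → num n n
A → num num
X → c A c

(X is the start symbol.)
To find M[X, 'c'], we find productions for X where 'c' is in the predict set (PREDICT(N → α) = (FIRST(α) \ {ε}) ∪ (FOLLOW(N) if α ⇒* ε)).

X → n g: PREDICT = { 'n' }
X → n: PREDICT = { 'n' }
X → c A c: PREDICT = { 'c' }
  'c' is in predict set, so this production goes in M[X, 'c']

M[X, 'c'] = X → c A c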